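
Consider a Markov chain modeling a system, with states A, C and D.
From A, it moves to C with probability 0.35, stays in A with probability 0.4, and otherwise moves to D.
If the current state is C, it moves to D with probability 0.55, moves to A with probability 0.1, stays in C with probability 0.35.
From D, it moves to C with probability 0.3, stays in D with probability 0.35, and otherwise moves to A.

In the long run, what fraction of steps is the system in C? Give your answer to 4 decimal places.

0.3306

Let the stationary distribution be π with π = πP and π_1 + π_2 + π_3 = 1.
π_1 = 0.4·π_1 + 0.1·π_2 + 0.35·π_3
π_2 = 0.35·π_1 + 0.35·π_2 + 0.3·π_3
Solving with the normalization constraint gives π = (0.2814, 0.3306, 0.3880).
So the stationary probability of C is 0.3306.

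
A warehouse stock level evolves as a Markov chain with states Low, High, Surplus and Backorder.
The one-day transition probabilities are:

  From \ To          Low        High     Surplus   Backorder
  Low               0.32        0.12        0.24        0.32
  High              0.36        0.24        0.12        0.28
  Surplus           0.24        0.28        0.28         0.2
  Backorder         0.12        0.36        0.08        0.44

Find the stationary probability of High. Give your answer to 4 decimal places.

Let the stationary distribution be π with π = πP and π_1 + π_2 + π_3 + π_4 = 1.
π_1 = 0.32·π_1 + 0.36·π_2 + 0.24·π_3 + 0.12·π_4
π_2 = 0.12·π_1 + 0.24·π_2 + 0.28·π_3 + 0.36·π_4
π_3 = 0.24·π_1 + 0.12·π_2 + 0.28·π_3 + 0.08·π_4
Solving with the normalization constraint gives π = (0.2512, 0.2559, 0.1630, 0.3298).
So the stationary probability of High is 0.2559.

0.2559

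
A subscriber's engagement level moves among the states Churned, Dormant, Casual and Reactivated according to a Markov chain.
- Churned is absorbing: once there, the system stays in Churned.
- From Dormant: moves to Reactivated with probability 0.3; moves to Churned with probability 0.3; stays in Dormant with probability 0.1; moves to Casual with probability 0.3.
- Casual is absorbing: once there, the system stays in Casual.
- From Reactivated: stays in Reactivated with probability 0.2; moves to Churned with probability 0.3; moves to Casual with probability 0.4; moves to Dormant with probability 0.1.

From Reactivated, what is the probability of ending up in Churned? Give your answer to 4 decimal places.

0.4348

Let h(s) be the probability of absorption at Churned starting from transient state s. Then h(Churned) = 1 and h(Casual) = 0. By first-step analysis:
h(Dormant) = 0.3·1 + 0.1·h(Dormant) + 0.3·0 + 0.3·h(Reactivated)
h(Reactivated) = 0.3·1 + 0.1·h(Dormant) + 0.4·0 + 0.2·h(Reactivated)
Solving: h(Dormant) = 0.4783, h(Reactivated) = 0.4348.
Starting from Reactivated, the probability is 0.4348.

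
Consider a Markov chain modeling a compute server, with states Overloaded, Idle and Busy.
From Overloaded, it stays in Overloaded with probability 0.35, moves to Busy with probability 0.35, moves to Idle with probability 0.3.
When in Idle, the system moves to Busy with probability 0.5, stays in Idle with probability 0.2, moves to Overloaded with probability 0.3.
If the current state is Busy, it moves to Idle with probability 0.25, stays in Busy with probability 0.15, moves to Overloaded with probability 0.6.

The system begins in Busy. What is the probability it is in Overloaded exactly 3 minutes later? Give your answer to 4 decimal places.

Propagate the distribution vector 3 minutes from Busy.
After 0 minutes: (0.0000, 0.0000, 1.0000)
After 1 minute: (0.6000, 0.2500, 0.1500)
After 2 minutes: (0.3750, 0.2675, 0.3575)
After 3 minutes: (0.4260, 0.2554, 0.3186)
P(in Overloaded after 3 minutes) = 0.4260

0.4260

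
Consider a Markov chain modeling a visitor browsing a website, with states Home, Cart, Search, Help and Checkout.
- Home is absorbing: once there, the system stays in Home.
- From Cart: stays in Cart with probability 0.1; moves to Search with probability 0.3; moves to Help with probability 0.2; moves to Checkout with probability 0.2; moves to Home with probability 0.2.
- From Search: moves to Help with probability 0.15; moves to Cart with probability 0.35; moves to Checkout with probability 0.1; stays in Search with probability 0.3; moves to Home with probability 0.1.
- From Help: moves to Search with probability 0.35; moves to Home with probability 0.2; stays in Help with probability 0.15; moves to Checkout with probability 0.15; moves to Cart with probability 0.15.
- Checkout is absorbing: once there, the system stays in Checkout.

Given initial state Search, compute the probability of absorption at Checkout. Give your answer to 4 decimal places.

Let h(s) be the probability of absorption at Checkout starting from transient state s. Then h(Checkout) = 1 and h(Home) = 0. By first-step analysis:
h(Cart) = 0.2·0 + 0.1·h(Cart) + 0.3·h(Search) + 0.2·h(Help) + 0.2·1
h(Search) = 0.1·0 + 0.35·h(Cart) + 0.3·h(Search) + 0.15·h(Help) + 0.1·1
h(Help) = 0.2·0 + 0.15·h(Cart) + 0.35·h(Search) + 0.15·h(Help) + 0.15·1
Solving: h(Cart) = 0.4867, h(Search) = 0.4852, h(Help) = 0.4621.
Starting from Search, the probability is 0.4852.

0.4852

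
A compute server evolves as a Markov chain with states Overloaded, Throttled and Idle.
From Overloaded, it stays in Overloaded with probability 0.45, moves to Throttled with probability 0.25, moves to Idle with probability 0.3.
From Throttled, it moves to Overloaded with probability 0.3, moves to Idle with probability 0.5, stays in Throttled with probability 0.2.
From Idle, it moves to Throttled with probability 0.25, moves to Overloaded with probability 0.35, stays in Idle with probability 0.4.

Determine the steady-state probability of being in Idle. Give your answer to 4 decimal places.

Let the stationary distribution be π with π = πP and π_1 + π_2 + π_3 = 1.
π_1 = 0.45·π_1 + 0.3·π_2 + 0.35·π_3
π_2 = 0.25·π_1 + 0.2·π_2 + 0.25·π_3
Solving with the normalization constraint gives π = (0.3757, 0.2381, 0.3862).
So the stationary probability of Idle is 0.3862.

0.3862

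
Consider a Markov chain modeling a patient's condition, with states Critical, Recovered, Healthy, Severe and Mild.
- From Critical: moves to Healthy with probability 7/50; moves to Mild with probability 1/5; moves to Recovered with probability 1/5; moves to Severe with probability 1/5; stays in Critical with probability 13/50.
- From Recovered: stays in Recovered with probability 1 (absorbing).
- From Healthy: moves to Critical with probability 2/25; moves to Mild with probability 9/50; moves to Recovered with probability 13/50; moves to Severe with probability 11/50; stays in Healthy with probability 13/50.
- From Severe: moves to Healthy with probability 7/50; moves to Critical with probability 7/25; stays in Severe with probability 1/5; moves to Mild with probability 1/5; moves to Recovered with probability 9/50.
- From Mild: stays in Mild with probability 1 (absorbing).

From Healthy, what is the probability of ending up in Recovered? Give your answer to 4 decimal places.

Let h(s) be the probability of absorption at Recovered starting from transient state s. Then h(Recovered) = 1 and h(Mild) = 0. By first-step analysis:
h(Critical) = 0.26·h(Critical) + 0.2·1 + 0.14·h(Healthy) + 0.2·h(Severe) + 0.2·0
h(Healthy) = 0.08·h(Critical) + 0.26·1 + 0.26·h(Healthy) + 0.22·h(Severe) + 0.18·0
h(Severe) = 0.28·h(Critical) + 0.18·1 + 0.14·h(Healthy) + 0.2·h(Severe) + 0.2·0
Solving: h(Critical) = 0.5108, h(Healthy) = 0.5555, h(Severe) = 0.5010.
Starting from Healthy, the probability is 0.5555.

0.5555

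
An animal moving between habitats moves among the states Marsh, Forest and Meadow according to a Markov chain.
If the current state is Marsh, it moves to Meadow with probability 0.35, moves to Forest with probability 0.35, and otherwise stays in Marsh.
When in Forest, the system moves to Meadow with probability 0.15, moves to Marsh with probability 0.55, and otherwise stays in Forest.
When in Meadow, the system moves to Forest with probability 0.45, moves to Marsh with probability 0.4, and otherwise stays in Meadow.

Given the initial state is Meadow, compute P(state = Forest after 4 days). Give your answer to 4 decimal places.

0.3558

Propagate the distribution vector 4 days from Meadow.
After 0 days: (0.0000, 0.0000, 1.0000)
After 1 day: (0.4000, 0.4500, 0.1500)
After 2 days: (0.4275, 0.3425, 0.2300)
After 3 days: (0.4086, 0.3559, 0.2355)
After 4 days: (0.4125, 0.3558, 0.2317)
P(in Forest after 4 days) = 0.3558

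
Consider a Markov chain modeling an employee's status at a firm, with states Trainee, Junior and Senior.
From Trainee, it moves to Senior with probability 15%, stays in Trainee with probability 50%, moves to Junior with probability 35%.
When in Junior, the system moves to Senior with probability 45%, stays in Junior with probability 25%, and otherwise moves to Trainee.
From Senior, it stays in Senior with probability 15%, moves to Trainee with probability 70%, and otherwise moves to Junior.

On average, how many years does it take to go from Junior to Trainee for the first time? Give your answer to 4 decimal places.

Let t(s) be the expected number of years to first reach Trainee from state s, with t(Trainee) = 0. Conditioning on the first year:
t(Junior) = 1 + 0.25·t(Junior) + 0.45·t(Senior)
t(Senior) = 1 + 0.15·t(Junior) + 0.15·t(Senior)
Solving: t(Junior) = 2.2807, t(Senior) = 1.5789.
Expected years from Junior to Trainee: 2.2807.

2.2807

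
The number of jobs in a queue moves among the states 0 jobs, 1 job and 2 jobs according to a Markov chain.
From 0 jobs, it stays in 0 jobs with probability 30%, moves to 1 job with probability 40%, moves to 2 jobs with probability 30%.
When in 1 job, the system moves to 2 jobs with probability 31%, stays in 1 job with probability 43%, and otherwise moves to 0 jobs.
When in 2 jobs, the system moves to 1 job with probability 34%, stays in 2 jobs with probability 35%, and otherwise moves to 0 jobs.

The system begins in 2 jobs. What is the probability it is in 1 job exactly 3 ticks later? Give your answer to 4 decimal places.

Propagate the distribution vector 3 ticks from 2 jobs.
After 0 ticks: (0.0000, 0.0000, 1.0000)
After 1 tick: (0.3100, 0.3400, 0.3500)
After 2 ticks: (0.2899, 0.3892, 0.3209)
After 3 ticks: (0.2876, 0.3924, 0.3199)
P(in 1 job after 3 ticks) = 0.3924

0.3924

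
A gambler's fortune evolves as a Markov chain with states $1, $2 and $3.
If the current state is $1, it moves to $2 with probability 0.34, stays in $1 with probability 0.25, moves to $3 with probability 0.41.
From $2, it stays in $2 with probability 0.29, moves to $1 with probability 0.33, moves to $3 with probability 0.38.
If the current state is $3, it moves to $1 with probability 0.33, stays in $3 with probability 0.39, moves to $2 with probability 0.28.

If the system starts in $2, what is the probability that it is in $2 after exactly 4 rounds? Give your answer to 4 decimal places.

Propagate the distribution vector 4 rounds from $2.
After 0 rounds: (0.0000, 1.0000, 0.0000)
After 1 round: (0.3300, 0.2900, 0.3800)
After 2 rounds: (0.3036, 0.3027, 0.3937)
After 3 rounds: (0.3057, 0.3012, 0.3930)
After 4 rounds: (0.3055, 0.3014, 0.3931)
P(in $2 after 4 rounds) = 0.3014

0.3014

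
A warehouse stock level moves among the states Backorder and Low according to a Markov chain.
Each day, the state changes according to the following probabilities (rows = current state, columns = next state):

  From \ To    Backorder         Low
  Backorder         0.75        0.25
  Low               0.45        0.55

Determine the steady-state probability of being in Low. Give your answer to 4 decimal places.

0.3571

Let the stationary distribution be π with π = πP and π_1 + π_2 = 1.
π_1 = 0.75·π_1 + 0.45·π_2
Solving with the normalization constraint gives π = (0.6429, 0.3571).
So the stationary probability of Low is 0.3571.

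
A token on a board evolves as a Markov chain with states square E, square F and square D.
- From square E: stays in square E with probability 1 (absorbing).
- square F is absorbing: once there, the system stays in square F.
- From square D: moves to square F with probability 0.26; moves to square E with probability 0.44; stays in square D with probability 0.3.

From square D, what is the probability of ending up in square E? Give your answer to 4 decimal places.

0.6286

Let h(s) be the probability of absorption at square E starting from transient state s. Then h(square E) = 1 and h(square F) = 0. By first-step analysis:
h(square D) = 0.44·1 + 0.26·0 + 0.3·h(square D)
Solving: h(square D) = 0.6286.
Starting from square D, the probability is 0.6286.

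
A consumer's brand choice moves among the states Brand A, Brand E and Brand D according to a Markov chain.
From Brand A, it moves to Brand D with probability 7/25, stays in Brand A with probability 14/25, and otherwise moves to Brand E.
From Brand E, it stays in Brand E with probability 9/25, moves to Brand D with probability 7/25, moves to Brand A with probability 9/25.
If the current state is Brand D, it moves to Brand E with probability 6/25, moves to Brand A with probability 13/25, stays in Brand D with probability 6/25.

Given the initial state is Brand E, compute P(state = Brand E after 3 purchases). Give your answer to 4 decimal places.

Propagate the distribution vector 3 purchases from Brand E.
After 0 purchases: (0.0000, 1.0000, 0.0000)
After 1 purchase: (0.3600, 0.3600, 0.2800)
After 2 purchases: (0.4768, 0.2544, 0.2688)
After 3 purchases: (0.4984, 0.2324, 0.2692)
P(in Brand E after 3 purchases) = 0.2324

0.2324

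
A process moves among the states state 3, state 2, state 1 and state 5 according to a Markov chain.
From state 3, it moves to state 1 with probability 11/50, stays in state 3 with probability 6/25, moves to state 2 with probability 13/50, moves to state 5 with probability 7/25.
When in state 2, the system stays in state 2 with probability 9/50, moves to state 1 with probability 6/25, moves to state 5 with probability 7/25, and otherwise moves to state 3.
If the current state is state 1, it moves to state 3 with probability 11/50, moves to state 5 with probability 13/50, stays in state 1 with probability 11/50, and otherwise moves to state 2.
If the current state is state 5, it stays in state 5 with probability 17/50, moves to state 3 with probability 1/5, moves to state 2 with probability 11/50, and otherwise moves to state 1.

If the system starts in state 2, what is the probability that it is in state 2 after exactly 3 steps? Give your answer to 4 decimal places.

Propagate the distribution vector 3 steps from state 2.
After 0 steps: (0.0000, 1.0000, 0.0000, 0.0000)
After 1 step: (0.3000, 0.1800, 0.2400, 0.2800)
After 2 steps: (0.2348, 0.2440, 0.2292, 0.2920)
After 3 steps: (0.2384, 0.2380, 0.2307, 0.2929)
P(in state 2 after 3 steps) = 0.2380

0.2380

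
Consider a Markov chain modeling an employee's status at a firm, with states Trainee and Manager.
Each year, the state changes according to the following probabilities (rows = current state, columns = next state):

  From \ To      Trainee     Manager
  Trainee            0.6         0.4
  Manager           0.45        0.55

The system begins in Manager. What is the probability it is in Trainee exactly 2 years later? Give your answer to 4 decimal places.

Sum over the intermediate state after 1 year:
P = P(Manager→Trainee)·P(Trainee→Trainee) + P(Manager→Manager)·P(Manager→Trainee)
  = 0.45×0.6 + 0.55×0.45
  = 0.2700 + 0.2475 = 0.5175

0.5175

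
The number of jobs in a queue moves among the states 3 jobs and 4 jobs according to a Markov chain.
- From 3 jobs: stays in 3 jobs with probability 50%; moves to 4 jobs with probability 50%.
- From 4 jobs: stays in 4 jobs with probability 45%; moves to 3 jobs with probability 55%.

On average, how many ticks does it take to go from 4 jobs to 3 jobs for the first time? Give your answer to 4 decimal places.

1.8182

Let t(s) be the expected number of ticks to first reach 3 jobs from state s, with t(3 jobs) = 0. Conditioning on the first tick:
t(4 jobs) = 1 + 0.45·t(4 jobs)
Solving: t(4 jobs) = 1.8182.
Expected ticks from 4 jobs to 3 jobs: 1.8182.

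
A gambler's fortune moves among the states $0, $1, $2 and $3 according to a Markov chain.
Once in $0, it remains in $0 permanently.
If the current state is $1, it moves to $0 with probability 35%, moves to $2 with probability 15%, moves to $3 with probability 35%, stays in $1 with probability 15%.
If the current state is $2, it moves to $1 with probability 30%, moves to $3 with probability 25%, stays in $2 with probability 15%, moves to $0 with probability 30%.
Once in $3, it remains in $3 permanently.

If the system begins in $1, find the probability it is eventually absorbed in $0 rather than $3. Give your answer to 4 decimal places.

Let h(s) be the probability of absorption at $0 starting from transient state s. Then h($0) = 1 and h($3) = 0. By first-step analysis:
h($1) = 0.35·1 + 0.15·h($1) + 0.15·h($2) + 0.35·0
h($2) = 0.3·1 + 0.3·h($1) + 0.15·h($2) + 0.25·0
Solving: h($1) = 0.5055, h($2) = 0.5314.
Starting from $1, the probability is 0.5055.

0.5055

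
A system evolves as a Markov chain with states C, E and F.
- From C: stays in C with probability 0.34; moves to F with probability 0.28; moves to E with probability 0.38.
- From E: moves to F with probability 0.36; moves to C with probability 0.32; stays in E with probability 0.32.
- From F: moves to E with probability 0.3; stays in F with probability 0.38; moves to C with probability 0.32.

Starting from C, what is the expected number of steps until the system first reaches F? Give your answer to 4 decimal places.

Let t(s) be the expected number of steps to first reach F from state s, with t(F) = 0. Conditioning on the first step:
t(C) = 1 + 0.34·t(C) + 0.38·t(E)
t(E) = 1 + 0.32·t(C) + 0.32·t(E)
Solving: t(C) = 3.2396, t(E) = 2.9951.
Expected steps from C to F: 3.2396.

3.2396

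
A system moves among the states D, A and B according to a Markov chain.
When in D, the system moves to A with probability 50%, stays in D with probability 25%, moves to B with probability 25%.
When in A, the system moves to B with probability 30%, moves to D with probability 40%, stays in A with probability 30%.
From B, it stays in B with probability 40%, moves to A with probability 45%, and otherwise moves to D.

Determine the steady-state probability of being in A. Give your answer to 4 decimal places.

Let the stationary distribution be π with π = πP and π_1 + π_2 + π_3 = 1.
π_1 = 0.25·π_1 + 0.4·π_2 + 0.15·π_3
π_2 = 0.5·π_1 + 0.3·π_2 + 0.45·π_3
Solving with the normalization constraint gives π = (0.2787, 0.4034, 0.3178).
So the stationary probability of A is 0.4034.

0.4034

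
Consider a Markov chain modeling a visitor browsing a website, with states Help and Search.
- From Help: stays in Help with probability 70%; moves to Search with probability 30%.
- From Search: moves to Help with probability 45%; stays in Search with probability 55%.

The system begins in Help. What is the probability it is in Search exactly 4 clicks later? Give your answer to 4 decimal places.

Propagate the distribution vector 4 clicks from Help.
After 0 clicks: (1.0000, 0.0000)
After 1 click: (0.7000, 0.3000)
After 2 clicks: (0.6250, 0.3750)
After 3 clicks: (0.6063, 0.3938)
After 4 clicks: (0.6016, 0.3984)
P(in Search after 4 clicks) = 0.3984

0.3984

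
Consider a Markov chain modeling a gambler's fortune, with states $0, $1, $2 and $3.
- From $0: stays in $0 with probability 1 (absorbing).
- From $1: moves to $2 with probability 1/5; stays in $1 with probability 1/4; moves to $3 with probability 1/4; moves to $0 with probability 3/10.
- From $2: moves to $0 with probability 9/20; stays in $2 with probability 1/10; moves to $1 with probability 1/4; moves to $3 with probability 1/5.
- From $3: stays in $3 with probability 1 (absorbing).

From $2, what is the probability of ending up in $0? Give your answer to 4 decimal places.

Let h(s) be the probability of absorption at $0 starting from transient state s. Then h($0) = 1 and h($3) = 0. By first-step analysis:
h($1) = 0.3·1 + 0.25·h($1) + 0.2·h($2) + 0.25·0
h($2) = 0.45·1 + 0.25·h($1) + 0.1·h($2) + 0.2·0
Solving: h($1) = 0.5760, h($2) = 0.6600.
Starting from $2, the probability is 0.6600.

0.6600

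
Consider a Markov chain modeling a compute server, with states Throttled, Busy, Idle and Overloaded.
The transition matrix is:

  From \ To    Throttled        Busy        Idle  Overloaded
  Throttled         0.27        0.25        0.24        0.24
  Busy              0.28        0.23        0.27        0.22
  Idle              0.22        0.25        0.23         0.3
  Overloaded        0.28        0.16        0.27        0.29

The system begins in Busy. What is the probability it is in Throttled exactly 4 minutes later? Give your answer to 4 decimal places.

0.2622

Propagate the distribution vector 4 minutes from Busy.
After 0 minutes: (0.0000, 1.0000, 0.0000, 0.0000)
After 1 minute: (0.2800, 0.2300, 0.2700, 0.2200)
After 2 minutes: (0.2610, 0.2256, 0.2508, 0.2626)
After 3 minutes: (0.2623, 0.2219, 0.2521, 0.2637)
After 4 minutes: (0.2622, 0.2218, 0.2520, 0.2639)
P(in Throttled after 4 minutes) = 0.2622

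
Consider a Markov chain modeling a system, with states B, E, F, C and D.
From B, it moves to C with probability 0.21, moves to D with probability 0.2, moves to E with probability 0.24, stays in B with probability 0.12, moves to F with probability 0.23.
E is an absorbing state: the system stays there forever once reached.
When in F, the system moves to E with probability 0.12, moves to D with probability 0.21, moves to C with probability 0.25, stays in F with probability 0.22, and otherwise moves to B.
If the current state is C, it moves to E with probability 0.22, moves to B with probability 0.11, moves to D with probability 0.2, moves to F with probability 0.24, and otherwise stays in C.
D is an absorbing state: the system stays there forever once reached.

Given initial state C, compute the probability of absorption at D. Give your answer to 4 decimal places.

0.5038

Let h(s) be the probability of absorption at D starting from transient state s. Then h(D) = 1 and h(E) = 0. By first-step analysis:
h(B) = 0.12·h(B) + 0.24·0 + 0.23·h(F) + 0.21·h(C) + 0.2·1
h(F) = 0.2·h(B) + 0.12·0 + 0.22·h(F) + 0.25·h(C) + 0.21·1
h(C) = 0.11·h(B) + 0.22·0 + 0.24·h(F) + 0.23·h(C) + 0.2·1
Solving: h(B) = 0.4931, h(F) = 0.5572, h(C) = 0.5038.
Starting from C, the probability is 0.5038.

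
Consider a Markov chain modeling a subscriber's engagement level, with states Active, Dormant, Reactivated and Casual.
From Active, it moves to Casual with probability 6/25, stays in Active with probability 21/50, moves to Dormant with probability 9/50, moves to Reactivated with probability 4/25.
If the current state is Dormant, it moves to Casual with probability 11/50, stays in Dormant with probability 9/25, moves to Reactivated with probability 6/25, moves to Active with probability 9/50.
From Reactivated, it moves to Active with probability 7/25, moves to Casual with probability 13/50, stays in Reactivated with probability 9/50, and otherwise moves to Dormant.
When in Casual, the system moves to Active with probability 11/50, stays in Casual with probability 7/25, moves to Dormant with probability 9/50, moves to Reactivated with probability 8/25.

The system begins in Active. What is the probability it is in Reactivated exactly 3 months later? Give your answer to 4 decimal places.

Propagate the distribution vector 3 months from Active.
After 0 months: (1.0000, 0.0000, 0.0000, 0.0000)
After 1 month: (0.4200, 0.1800, 0.1600, 0.2400)
After 2 months: (0.3064, 0.2284, 0.2160, 0.2492)
After 3 months: (0.2851, 0.2427, 0.2225, 0.2497)
P(in Reactivated after 3 months) = 0.2225

0.2225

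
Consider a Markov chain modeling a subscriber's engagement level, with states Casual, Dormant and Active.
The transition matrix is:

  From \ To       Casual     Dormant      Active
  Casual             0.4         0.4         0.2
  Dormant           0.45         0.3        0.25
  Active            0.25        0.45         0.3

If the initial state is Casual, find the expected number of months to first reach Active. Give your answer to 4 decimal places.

4.5833

Let t(s) be the expected number of months to first reach Active from state s, with t(Active) = 0. Conditioning on the first month:
t(Casual) = 1 + 0.4·t(Casual) + 0.4·t(Dormant)
t(Dormant) = 1 + 0.45·t(Casual) + 0.3·t(Dormant)
Solving: t(Casual) = 4.5833, t(Dormant) = 4.3750.
Expected months from Casual to Active: 4.5833.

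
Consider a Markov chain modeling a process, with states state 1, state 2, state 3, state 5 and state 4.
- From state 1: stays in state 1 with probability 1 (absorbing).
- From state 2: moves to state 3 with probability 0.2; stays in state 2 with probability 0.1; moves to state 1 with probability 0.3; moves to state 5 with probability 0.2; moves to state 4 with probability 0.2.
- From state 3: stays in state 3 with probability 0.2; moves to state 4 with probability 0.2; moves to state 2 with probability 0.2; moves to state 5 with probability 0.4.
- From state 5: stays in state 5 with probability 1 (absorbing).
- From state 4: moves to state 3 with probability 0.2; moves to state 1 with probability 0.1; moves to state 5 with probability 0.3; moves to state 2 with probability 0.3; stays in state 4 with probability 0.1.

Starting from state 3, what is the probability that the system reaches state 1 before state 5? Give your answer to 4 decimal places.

0.1850

Let h(s) be the probability of absorption at state 1 starting from transient state s. Then h(state 1) = 1 and h(state 5) = 0. By first-step analysis:
h(state 2) = 0.3·1 + 0.1·h(state 2) + 0.2·h(state 3) + 0.2·0 + 0.2·h(state 4)
h(state 3) = 0.2·h(state 2) + 0.2·h(state 3) + 0.4·0 + 0.2·h(state 4)
h(state 4) = 0.1·1 + 0.3·h(state 2) + 0.2·h(state 3) + 0.3·0 + 0.1·h(state 4)
Solving: h(state 2) = 0.4409, h(state 3) = 0.1850, h(state 4) = 0.2992.
Starting from state 3, the probability is 0.1850.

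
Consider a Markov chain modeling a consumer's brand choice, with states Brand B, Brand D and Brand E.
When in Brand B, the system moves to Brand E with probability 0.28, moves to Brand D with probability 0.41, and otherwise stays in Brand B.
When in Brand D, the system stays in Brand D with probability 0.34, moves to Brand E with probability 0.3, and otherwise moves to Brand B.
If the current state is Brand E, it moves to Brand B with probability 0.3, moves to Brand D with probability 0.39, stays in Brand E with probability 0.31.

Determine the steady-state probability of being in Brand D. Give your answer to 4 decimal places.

0.3776

Let the stationary distribution be π with π = πP and π_1 + π_2 + π_3 = 1.
π_1 = 0.31·π_1 + 0.36·π_2 + 0.3·π_3
π_2 = 0.41·π_1 + 0.34·π_2 + 0.39·π_3
Solving with the normalization constraint gives π = (0.3259, 0.3776, 0.2964).
So the stationary probability of Brand D is 0.3776.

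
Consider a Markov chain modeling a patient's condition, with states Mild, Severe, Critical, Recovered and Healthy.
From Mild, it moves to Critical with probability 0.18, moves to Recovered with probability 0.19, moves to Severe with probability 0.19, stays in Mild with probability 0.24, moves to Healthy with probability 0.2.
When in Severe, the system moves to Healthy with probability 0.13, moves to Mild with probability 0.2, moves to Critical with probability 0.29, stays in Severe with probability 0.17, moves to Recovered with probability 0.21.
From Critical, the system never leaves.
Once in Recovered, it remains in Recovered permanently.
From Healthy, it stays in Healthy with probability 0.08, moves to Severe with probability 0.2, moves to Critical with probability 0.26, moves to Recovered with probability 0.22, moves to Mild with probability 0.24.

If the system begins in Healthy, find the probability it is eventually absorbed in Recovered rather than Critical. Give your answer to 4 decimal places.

0.4607

Let h(s) be the probability of absorption at Recovered starting from transient state s. Then h(Recovered) = 1 and h(Critical) = 0. By first-step analysis:
h(Mild) = 0.24·h(Mild) + 0.19·h(Severe) + 0.18·0 + 0.19·1 + 0.2·h(Healthy)
h(Severe) = 0.2·h(Mild) + 0.17·h(Severe) + 0.29·0 + 0.21·1 + 0.13·h(Healthy)
h(Healthy) = 0.24·h(Mild) + 0.2·h(Severe) + 0.26·0 + 0.22·1 + 0.08·h(Healthy)
Solving: h(Mild) = 0.4815, h(Severe) = 0.4412, h(Healthy) = 0.4607.
Starting from Healthy, the probability is 0.4607.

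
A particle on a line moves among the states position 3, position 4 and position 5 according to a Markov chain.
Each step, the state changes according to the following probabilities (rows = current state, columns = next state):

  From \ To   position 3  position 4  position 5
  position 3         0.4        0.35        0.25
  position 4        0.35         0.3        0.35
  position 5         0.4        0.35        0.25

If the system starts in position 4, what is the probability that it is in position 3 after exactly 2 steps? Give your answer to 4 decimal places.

0.3850

Sum over the intermediate state after 1 step:
P = P(position 4→position 3)·P(position 3→position 3) + P(position 4→position 4)·P(position 4→position 3) + P(position 4→position 5)·P(position 5→position 3)
  = 0.35×0.4 + 0.3×0.35 + 0.35×0.4
  = 0.1400 + 0.1050 + 0.1400 = 0.3850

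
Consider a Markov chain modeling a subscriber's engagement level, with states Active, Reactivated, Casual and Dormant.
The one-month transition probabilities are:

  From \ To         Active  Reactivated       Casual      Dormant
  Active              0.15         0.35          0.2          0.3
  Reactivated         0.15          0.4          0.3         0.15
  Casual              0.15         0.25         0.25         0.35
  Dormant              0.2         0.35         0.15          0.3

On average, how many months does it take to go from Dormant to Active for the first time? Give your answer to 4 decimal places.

Let t(s) be the expected number of months to first reach Active from state s, with t(Active) = 0. Conditioning on the first month:
t(Reactivated) = 1 + 0.4·t(Reactivated) + 0.3·t(Casual) + 0.15·t(Dormant)
t(Casual) = 1 + 0.25·t(Reactivated) + 0.25·t(Casual) + 0.35·t(Dormant)
t(Dormant) = 1 + 0.35·t(Reactivated) + 0.15·t(Casual) + 0.3·t(Dormant)
Solving: t(Reactivated) = 6.1809, t(Casual) = 6.1139, t(Dormant) = 5.8291.
Expected months from Dormant to Active: 5.8291.

5.8291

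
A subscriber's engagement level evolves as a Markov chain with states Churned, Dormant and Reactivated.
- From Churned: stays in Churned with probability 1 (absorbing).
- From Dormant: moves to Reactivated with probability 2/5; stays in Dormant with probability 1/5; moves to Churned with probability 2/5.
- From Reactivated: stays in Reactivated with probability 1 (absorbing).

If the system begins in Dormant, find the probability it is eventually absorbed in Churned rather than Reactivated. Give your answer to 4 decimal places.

0.5000

Let h(s) be the probability of absorption at Churned starting from transient state s. Then h(Churned) = 1 and h(Reactivated) = 0. By first-step analysis:
h(Dormant) = 0.4·1 + 0.2·h(Dormant) + 0.4·0
Solving: h(Dormant) = 0.5000.
Starting from Dormant, the probability is 0.5000.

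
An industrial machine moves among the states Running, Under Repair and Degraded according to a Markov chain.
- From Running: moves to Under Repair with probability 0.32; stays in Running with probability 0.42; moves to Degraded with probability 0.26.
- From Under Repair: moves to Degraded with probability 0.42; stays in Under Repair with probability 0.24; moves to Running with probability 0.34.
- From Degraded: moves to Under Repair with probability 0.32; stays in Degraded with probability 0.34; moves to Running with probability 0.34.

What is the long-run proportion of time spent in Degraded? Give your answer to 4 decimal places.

0.3341

Let the stationary distribution be π with π = πP and π_1 + π_2 + π_3 = 1.
π_1 = 0.42·π_1 + 0.34·π_2 + 0.34·π_3
π_2 = 0.32·π_1 + 0.24·π_2 + 0.32·π_3
Solving with the normalization constraint gives π = (0.3696, 0.2963, 0.3341).
So the stationary probability of Degraded is 0.3341.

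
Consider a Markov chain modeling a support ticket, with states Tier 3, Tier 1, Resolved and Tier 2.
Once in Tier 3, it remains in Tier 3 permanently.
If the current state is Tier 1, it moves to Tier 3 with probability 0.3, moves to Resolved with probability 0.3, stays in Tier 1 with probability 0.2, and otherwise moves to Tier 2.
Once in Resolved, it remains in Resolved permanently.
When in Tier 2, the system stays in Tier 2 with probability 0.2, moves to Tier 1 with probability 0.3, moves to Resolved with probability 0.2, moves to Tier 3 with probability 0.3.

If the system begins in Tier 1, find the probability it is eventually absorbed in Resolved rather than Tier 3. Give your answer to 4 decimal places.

Let h(s) be the probability of absorption at Resolved starting from transient state s. Then h(Resolved) = 1 and h(Tier 3) = 0. By first-step analysis:
h(Tier 1) = 0.3·0 + 0.2·h(Tier 1) + 0.3·1 + 0.2·h(Tier 2)
h(Tier 2) = 0.3·0 + 0.3·h(Tier 1) + 0.2·1 + 0.2·h(Tier 2)
Solving: h(Tier 1) = 0.4828, h(Tier 2) = 0.4310.
Starting from Tier 1, the probability is 0.4828.

0.4828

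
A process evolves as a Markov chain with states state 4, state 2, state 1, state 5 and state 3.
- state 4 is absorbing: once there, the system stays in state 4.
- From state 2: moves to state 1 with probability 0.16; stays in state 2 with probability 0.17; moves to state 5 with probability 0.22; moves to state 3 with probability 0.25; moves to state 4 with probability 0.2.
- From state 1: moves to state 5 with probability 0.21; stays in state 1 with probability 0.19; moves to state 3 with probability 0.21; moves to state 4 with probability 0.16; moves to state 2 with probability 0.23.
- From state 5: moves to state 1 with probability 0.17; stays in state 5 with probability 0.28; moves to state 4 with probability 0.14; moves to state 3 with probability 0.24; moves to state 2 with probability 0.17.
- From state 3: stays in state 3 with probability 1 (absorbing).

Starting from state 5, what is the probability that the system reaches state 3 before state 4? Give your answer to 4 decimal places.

Let h(s) be the probability of absorption at state 3 starting from transient state s. Then h(state 3) = 1 and h(state 4) = 0. By first-step analysis:
h(state 2) = 0.2·0 + 0.17·h(state 2) + 0.16·h(state 1) + 0.22·h(state 5) + 0.25·1
h(state 1) = 0.16·0 + 0.23·h(state 2) + 0.19·h(state 1) + 0.21·h(state 5) + 0.21·1
h(state 5) = 0.14·0 + 0.17·h(state 2) + 0.17·h(state 1) + 0.28·h(state 5) + 0.24·1
Solving: h(state 2) = 0.5733, h(state 1) = 0.5790, h(state 5) = 0.6054.
Starting from state 5, the probability is 0.6054.

0.6054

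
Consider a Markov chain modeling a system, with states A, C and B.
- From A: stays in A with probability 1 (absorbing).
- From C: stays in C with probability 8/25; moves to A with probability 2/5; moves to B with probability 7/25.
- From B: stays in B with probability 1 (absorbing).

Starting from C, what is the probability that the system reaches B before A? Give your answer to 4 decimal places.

Let h(s) be the probability of absorption at B starting from transient state s. Then h(B) = 1 and h(A) = 0. By first-step analysis:
h(C) = 0.4·0 + 0.32·h(C) + 0.28·1
Solving: h(C) = 0.4118.
Starting from C, the probability is 0.4118.

0.4118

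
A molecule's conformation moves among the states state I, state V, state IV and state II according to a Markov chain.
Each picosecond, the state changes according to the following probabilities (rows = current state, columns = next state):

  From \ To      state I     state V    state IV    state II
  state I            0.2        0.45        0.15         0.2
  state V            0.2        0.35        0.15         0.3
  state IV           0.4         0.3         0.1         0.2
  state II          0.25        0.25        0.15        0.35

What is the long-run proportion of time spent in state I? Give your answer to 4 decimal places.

0.2423

Let the stationary distribution be π with π = πP and π_1 + π_2 + π_3 + π_4 = 1.
π_1 = 0.2·π_1 + 0.2·π_2 + 0.4·π_3 + 0.25·π_4
π_2 = 0.45·π_1 + 0.35·π_2 + 0.3·π_3 + 0.25·π_4
π_3 = 0.15·π_1 + 0.15·π_2 + 0.1·π_3 + 0.15·π_4
Solving with the normalization constraint gives π = (0.2423, 0.3396, 0.1429, 0.2752).
So the stationary probability of state I is 0.2423.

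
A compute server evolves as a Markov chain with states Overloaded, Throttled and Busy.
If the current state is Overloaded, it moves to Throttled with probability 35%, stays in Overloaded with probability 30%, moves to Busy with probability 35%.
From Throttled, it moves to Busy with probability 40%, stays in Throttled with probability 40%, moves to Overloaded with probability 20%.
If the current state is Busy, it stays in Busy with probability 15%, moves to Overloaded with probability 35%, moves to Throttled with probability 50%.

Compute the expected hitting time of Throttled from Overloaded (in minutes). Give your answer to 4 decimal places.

Let t(s) be the expected number of minutes to first reach Throttled from state s, with t(Throttled) = 0. Conditioning on the first minute:
t(Overloaded) = 1 + 0.3·t(Overloaded) + 0.35·t(Busy)
t(Busy) = 1 + 0.35·t(Overloaded) + 0.15·t(Busy)
Solving: t(Overloaded) = 2.5397, t(Busy) = 2.2222.
Expected minutes from Overloaded to Throttled: 2.5397.

2.5397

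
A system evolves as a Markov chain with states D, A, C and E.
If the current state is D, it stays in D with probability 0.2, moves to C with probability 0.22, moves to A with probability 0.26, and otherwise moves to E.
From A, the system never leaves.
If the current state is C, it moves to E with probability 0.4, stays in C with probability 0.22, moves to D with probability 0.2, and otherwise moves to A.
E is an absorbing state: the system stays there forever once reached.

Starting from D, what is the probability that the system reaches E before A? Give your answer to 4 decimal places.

0.5821

Let h(s) be the probability of absorption at E starting from transient state s. Then h(E) = 1 and h(A) = 0. By first-step analysis:
h(D) = 0.2·h(D) + 0.26·0 + 0.22·h(C) + 0.32·1
h(C) = 0.2·h(D) + 0.18·0 + 0.22·h(C) + 0.4·1
Solving: h(D) = 0.5821, h(C) = 0.6621.
Starting from D, the probability is 0.5821.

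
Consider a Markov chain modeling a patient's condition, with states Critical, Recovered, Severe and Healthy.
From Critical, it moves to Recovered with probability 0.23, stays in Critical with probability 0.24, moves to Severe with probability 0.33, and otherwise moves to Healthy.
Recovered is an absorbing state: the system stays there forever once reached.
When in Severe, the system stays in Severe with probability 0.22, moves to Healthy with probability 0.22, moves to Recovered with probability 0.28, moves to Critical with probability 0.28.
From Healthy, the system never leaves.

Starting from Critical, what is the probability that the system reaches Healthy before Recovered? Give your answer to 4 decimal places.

0.4568

Let h(s) be the probability of absorption at Healthy starting from transient state s. Then h(Healthy) = 1 and h(Recovered) = 0. By first-step analysis:
h(Critical) = 0.24·h(Critical) + 0.23·0 + 0.33·h(Severe) + 0.2·1
h(Severe) = 0.28·h(Critical) + 0.28·0 + 0.22·h(Severe) + 0.22·1
Solving: h(Critical) = 0.4568, h(Severe) = 0.4460.
Starting from Critical, the probability is 0.4568.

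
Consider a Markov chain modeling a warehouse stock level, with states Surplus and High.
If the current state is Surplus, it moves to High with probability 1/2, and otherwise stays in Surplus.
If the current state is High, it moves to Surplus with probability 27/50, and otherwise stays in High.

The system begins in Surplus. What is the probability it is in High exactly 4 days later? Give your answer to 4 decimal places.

Propagate the distribution vector 4 days from Surplus.
After 0 days: (1.0000, 0.0000)
After 1 day: (0.5000, 0.5000)
After 2 days: (0.5200, 0.4800)
After 3 days: (0.5192, 0.4808)
After 4 days: (0.5192, 0.4808)
P(in High after 4 days) = 0.4808

0.4808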